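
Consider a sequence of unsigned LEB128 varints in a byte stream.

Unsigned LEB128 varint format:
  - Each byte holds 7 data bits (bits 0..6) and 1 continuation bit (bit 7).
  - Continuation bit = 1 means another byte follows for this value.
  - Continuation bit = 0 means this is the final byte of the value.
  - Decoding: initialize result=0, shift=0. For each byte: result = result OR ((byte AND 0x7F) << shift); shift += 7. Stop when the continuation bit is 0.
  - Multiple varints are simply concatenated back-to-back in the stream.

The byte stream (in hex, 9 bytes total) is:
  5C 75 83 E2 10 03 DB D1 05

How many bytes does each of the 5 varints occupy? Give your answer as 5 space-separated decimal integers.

  byte[0]=0x5C cont=0 payload=0x5C=92: acc |= 92<<0 -> acc=92 shift=7 [end]
Varint 1: bytes[0:1] = 5C -> value 92 (1 byte(s))
  byte[1]=0x75 cont=0 payload=0x75=117: acc |= 117<<0 -> acc=117 shift=7 [end]
Varint 2: bytes[1:2] = 75 -> value 117 (1 byte(s))
  byte[2]=0x83 cont=1 payload=0x03=3: acc |= 3<<0 -> acc=3 shift=7
  byte[3]=0xE2 cont=1 payload=0x62=98: acc |= 98<<7 -> acc=12547 shift=14
  byte[4]=0x10 cont=0 payload=0x10=16: acc |= 16<<14 -> acc=274691 shift=21 [end]
Varint 3: bytes[2:5] = 83 E2 10 -> value 274691 (3 byte(s))
  byte[5]=0x03 cont=0 payload=0x03=3: acc |= 3<<0 -> acc=3 shift=7 [end]
Varint 4: bytes[5:6] = 03 -> value 3 (1 byte(s))
  byte[6]=0xDB cont=1 payload=0x5B=91: acc |= 91<<0 -> acc=91 shift=7
  byte[7]=0xD1 cont=1 payload=0x51=81: acc |= 81<<7 -> acc=10459 shift=14
  byte[8]=0x05 cont=0 payload=0x05=5: acc |= 5<<14 -> acc=92379 shift=21 [end]
Varint 5: bytes[6:9] = DB D1 05 -> value 92379 (3 byte(s))

Answer: 1 1 3 1 3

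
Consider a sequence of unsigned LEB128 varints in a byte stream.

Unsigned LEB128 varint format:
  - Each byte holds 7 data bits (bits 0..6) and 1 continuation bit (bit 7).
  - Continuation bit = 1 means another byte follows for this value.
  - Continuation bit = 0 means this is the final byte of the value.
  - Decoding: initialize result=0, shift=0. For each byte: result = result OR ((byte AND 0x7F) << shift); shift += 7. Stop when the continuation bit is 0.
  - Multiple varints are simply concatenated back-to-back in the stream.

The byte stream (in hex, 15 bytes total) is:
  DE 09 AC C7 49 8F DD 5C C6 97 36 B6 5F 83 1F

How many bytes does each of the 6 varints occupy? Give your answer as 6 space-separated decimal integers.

  byte[0]=0xDE cont=1 payload=0x5E=94: acc |= 94<<0 -> acc=94 shift=7
  byte[1]=0x09 cont=0 payload=0x09=9: acc |= 9<<7 -> acc=1246 shift=14 [end]
Varint 1: bytes[0:2] = DE 09 -> value 1246 (2 byte(s))
  byte[2]=0xAC cont=1 payload=0x2C=44: acc |= 44<<0 -> acc=44 shift=7
  byte[3]=0xC7 cont=1 payload=0x47=71: acc |= 71<<7 -> acc=9132 shift=14
  byte[4]=0x49 cont=0 payload=0x49=73: acc |= 73<<14 -> acc=1205164 shift=21 [end]
Varint 2: bytes[2:5] = AC C7 49 -> value 1205164 (3 byte(s))
  byte[5]=0x8F cont=1 payload=0x0F=15: acc |= 15<<0 -> acc=15 shift=7
  byte[6]=0xDD cont=1 payload=0x5D=93: acc |= 93<<7 -> acc=11919 shift=14
  byte[7]=0x5C cont=0 payload=0x5C=92: acc |= 92<<14 -> acc=1519247 shift=21 [end]
Varint 3: bytes[5:8] = 8F DD 5C -> value 1519247 (3 byte(s))
  byte[8]=0xC6 cont=1 payload=0x46=70: acc |= 70<<0 -> acc=70 shift=7
  byte[9]=0x97 cont=1 payload=0x17=23: acc |= 23<<7 -> acc=3014 shift=14
  byte[10]=0x36 cont=0 payload=0x36=54: acc |= 54<<14 -> acc=887750 shift=21 [end]
Varint 4: bytes[8:11] = C6 97 36 -> value 887750 (3 byte(s))
  byte[11]=0xB6 cont=1 payload=0x36=54: acc |= 54<<0 -> acc=54 shift=7
  byte[12]=0x5F cont=0 payload=0x5F=95: acc |= 95<<7 -> acc=12214 shift=14 [end]
Varint 5: bytes[11:13] = B6 5F -> value 12214 (2 byte(s))
  byte[13]=0x83 cont=1 payload=0x03=3: acc |= 3<<0 -> acc=3 shift=7
  byte[14]=0x1F cont=0 payload=0x1F=31: acc |= 31<<7 -> acc=3971 shift=14 [end]
Varint 6: bytes[13:15] = 83 1F -> value 3971 (2 byte(s))

Answer: 2 3 3 3 2 2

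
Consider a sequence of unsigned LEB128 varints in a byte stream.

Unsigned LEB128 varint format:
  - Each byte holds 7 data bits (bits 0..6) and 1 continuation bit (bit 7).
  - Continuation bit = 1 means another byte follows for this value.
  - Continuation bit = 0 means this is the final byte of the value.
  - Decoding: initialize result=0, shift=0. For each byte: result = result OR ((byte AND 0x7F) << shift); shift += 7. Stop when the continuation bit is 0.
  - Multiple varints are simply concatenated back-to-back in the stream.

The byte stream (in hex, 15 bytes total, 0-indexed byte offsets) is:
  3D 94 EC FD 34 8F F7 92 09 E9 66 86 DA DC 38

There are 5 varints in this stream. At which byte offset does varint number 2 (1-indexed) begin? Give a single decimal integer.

  byte[0]=0x3D cont=0 payload=0x3D=61: acc |= 61<<0 -> acc=61 shift=7 [end]
Varint 1: bytes[0:1] = 3D -> value 61 (1 byte(s))
  byte[1]=0x94 cont=1 payload=0x14=20: acc |= 20<<0 -> acc=20 shift=7
  byte[2]=0xEC cont=1 payload=0x6C=108: acc |= 108<<7 -> acc=13844 shift=14
  byte[3]=0xFD cont=1 payload=0x7D=125: acc |= 125<<14 -> acc=2061844 shift=21
  byte[4]=0x34 cont=0 payload=0x34=52: acc |= 52<<21 -> acc=111113748 shift=28 [end]
Varint 2: bytes[1:5] = 94 EC FD 34 -> value 111113748 (4 byte(s))
  byte[5]=0x8F cont=1 payload=0x0F=15: acc |= 15<<0 -> acc=15 shift=7
  byte[6]=0xF7 cont=1 payload=0x77=119: acc |= 119<<7 -> acc=15247 shift=14
  byte[7]=0x92 cont=1 payload=0x12=18: acc |= 18<<14 -> acc=310159 shift=21
  byte[8]=0x09 cont=0 payload=0x09=9: acc |= 9<<21 -> acc=19184527 shift=28 [end]
Varint 3: bytes[5:9] = 8F F7 92 09 -> value 19184527 (4 byte(s))
  byte[9]=0xE9 cont=1 payload=0x69=105: acc |= 105<<0 -> acc=105 shift=7
  byte[10]=0x66 cont=0 payload=0x66=102: acc |= 102<<7 -> acc=13161 shift=14 [end]
Varint 4: bytes[9:11] = E9 66 -> value 13161 (2 byte(s))
  byte[11]=0x86 cont=1 payload=0x06=6: acc |= 6<<0 -> acc=6 shift=7
  byte[12]=0xDA cont=1 payload=0x5A=90: acc |= 90<<7 -> acc=11526 shift=14
  byte[13]=0xDC cont=1 payload=0x5C=92: acc |= 92<<14 -> acc=1518854 shift=21
  byte[14]=0x38 cont=0 payload=0x38=56: acc |= 56<<21 -> acc=118959366 shift=28 [end]
Varint 5: bytes[11:15] = 86 DA DC 38 -> value 118959366 (4 byte(s))

Answer: 1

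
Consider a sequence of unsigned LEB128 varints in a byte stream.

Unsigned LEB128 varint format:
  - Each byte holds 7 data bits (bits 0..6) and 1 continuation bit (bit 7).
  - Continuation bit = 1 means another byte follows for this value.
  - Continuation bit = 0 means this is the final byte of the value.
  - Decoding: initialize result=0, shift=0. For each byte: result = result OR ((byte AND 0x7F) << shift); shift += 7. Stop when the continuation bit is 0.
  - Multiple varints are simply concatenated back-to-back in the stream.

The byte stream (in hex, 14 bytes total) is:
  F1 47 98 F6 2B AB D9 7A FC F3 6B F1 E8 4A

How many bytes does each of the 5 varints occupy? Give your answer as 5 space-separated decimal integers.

Answer: 2 3 3 3 3

Derivation:
  byte[0]=0xF1 cont=1 payload=0x71=113: acc |= 113<<0 -> acc=113 shift=7
  byte[1]=0x47 cont=0 payload=0x47=71: acc |= 71<<7 -> acc=9201 shift=14 [end]
Varint 1: bytes[0:2] = F1 47 -> value 9201 (2 byte(s))
  byte[2]=0x98 cont=1 payload=0x18=24: acc |= 24<<0 -> acc=24 shift=7
  byte[3]=0xF6 cont=1 payload=0x76=118: acc |= 118<<7 -> acc=15128 shift=14
  byte[4]=0x2B cont=0 payload=0x2B=43: acc |= 43<<14 -> acc=719640 shift=21 [end]
Varint 2: bytes[2:5] = 98 F6 2B -> value 719640 (3 byte(s))
  byte[5]=0xAB cont=1 payload=0x2B=43: acc |= 43<<0 -> acc=43 shift=7
  byte[6]=0xD9 cont=1 payload=0x59=89: acc |= 89<<7 -> acc=11435 shift=14
  byte[7]=0x7A cont=0 payload=0x7A=122: acc |= 122<<14 -> acc=2010283 shift=21 [end]
Varint 3: bytes[5:8] = AB D9 7A -> value 2010283 (3 byte(s))
  byte[8]=0xFC cont=1 payload=0x7C=124: acc |= 124<<0 -> acc=124 shift=7
  byte[9]=0xF3 cont=1 payload=0x73=115: acc |= 115<<7 -> acc=14844 shift=14
  byte[10]=0x6B cont=0 payload=0x6B=107: acc |= 107<<14 -> acc=1767932 shift=21 [end]
Varint 4: bytes[8:11] = FC F3 6B -> value 1767932 (3 byte(s))
  byte[11]=0xF1 cont=1 payload=0x71=113: acc |= 113<<0 -> acc=113 shift=7
  byte[12]=0xE8 cont=1 payload=0x68=104: acc |= 104<<7 -> acc=13425 shift=14
  byte[13]=0x4A cont=0 payload=0x4A=74: acc |= 74<<14 -> acc=1225841 shift=21 [end]
Varint 5: bytes[11:14] = F1 E8 4A -> value 1225841 (3 byte(s))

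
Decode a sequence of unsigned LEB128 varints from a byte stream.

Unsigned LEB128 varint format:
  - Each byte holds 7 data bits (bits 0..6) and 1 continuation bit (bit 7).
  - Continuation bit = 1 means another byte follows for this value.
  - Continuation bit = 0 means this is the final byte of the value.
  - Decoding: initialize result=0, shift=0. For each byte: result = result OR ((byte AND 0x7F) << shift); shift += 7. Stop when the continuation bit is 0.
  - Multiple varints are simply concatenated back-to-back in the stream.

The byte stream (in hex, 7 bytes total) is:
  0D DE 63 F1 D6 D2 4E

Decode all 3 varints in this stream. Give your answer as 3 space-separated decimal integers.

Answer: 13 12766 164932465

Derivation:
  byte[0]=0x0D cont=0 payload=0x0D=13: acc |= 13<<0 -> acc=13 shift=7 [end]
Varint 1: bytes[0:1] = 0D -> value 13 (1 byte(s))
  byte[1]=0xDE cont=1 payload=0x5E=94: acc |= 94<<0 -> acc=94 shift=7
  byte[2]=0x63 cont=0 payload=0x63=99: acc |= 99<<7 -> acc=12766 shift=14 [end]
Varint 2: bytes[1:3] = DE 63 -> value 12766 (2 byte(s))
  byte[3]=0xF1 cont=1 payload=0x71=113: acc |= 113<<0 -> acc=113 shift=7
  byte[4]=0xD6 cont=1 payload=0x56=86: acc |= 86<<7 -> acc=11121 shift=14
  byte[5]=0xD2 cont=1 payload=0x52=82: acc |= 82<<14 -> acc=1354609 shift=21
  byte[6]=0x4E cont=0 payload=0x4E=78: acc |= 78<<21 -> acc=164932465 shift=28 [end]
Varint 3: bytes[3:7] = F1 D6 D2 4E -> value 164932465 (4 byte(s))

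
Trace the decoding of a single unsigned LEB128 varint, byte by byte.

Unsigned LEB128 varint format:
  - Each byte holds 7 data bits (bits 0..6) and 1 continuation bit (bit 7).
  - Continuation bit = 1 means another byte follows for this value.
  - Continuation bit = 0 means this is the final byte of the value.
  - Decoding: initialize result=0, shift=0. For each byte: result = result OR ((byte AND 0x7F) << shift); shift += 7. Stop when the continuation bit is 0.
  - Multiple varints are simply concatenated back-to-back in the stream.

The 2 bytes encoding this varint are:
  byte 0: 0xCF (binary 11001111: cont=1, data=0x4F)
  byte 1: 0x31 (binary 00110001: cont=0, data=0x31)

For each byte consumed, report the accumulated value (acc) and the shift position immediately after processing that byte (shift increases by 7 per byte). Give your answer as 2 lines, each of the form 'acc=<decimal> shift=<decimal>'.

byte 0=0xCF: payload=0x4F=79, contrib = 79<<0 = 79; acc -> 79, shift -> 7
byte 1=0x31: payload=0x31=49, contrib = 49<<7 = 6272; acc -> 6351, shift -> 14

Answer: acc=79 shift=7
acc=6351 shift=14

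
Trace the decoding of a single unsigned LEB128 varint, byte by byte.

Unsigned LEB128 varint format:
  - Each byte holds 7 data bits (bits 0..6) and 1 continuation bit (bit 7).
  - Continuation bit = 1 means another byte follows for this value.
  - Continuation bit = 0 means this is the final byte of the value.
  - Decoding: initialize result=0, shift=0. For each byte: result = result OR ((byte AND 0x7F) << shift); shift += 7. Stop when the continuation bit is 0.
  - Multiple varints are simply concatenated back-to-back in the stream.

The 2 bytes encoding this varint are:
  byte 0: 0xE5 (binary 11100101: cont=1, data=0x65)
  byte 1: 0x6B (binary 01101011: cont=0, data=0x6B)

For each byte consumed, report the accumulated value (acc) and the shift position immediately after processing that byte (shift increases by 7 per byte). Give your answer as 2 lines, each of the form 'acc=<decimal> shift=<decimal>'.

Answer: acc=101 shift=7
acc=13797 shift=14

Derivation:
byte 0=0xE5: payload=0x65=101, contrib = 101<<0 = 101; acc -> 101, shift -> 7
byte 1=0x6B: payload=0x6B=107, contrib = 107<<7 = 13696; acc -> 13797, shift -> 14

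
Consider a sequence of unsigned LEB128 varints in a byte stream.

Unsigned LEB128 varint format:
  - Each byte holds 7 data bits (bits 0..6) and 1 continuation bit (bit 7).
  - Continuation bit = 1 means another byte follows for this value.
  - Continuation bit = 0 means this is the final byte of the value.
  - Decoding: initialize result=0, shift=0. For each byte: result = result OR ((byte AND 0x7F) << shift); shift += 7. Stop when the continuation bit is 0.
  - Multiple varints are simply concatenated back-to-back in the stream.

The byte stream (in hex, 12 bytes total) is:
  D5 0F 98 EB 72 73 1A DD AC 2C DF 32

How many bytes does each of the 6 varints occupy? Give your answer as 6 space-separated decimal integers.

  byte[0]=0xD5 cont=1 payload=0x55=85: acc |= 85<<0 -> acc=85 shift=7
  byte[1]=0x0F cont=0 payload=0x0F=15: acc |= 15<<7 -> acc=2005 shift=14 [end]
Varint 1: bytes[0:2] = D5 0F -> value 2005 (2 byte(s))
  byte[2]=0x98 cont=1 payload=0x18=24: acc |= 24<<0 -> acc=24 shift=7
  byte[3]=0xEB cont=1 payload=0x6B=107: acc |= 107<<7 -> acc=13720 shift=14
  byte[4]=0x72 cont=0 payload=0x72=114: acc |= 114<<14 -> acc=1881496 shift=21 [end]
Varint 2: bytes[2:5] = 98 EB 72 -> value 1881496 (3 byte(s))
  byte[5]=0x73 cont=0 payload=0x73=115: acc |= 115<<0 -> acc=115 shift=7 [end]
Varint 3: bytes[5:6] = 73 -> value 115 (1 byte(s))
  byte[6]=0x1A cont=0 payload=0x1A=26: acc |= 26<<0 -> acc=26 shift=7 [end]
Varint 4: bytes[6:7] = 1A -> value 26 (1 byte(s))
  byte[7]=0xDD cont=1 payload=0x5D=93: acc |= 93<<0 -> acc=93 shift=7
  byte[8]=0xAC cont=1 payload=0x2C=44: acc |= 44<<7 -> acc=5725 shift=14
  byte[9]=0x2C cont=0 payload=0x2C=44: acc |= 44<<14 -> acc=726621 shift=21 [end]
Varint 5: bytes[7:10] = DD AC 2C -> value 726621 (3 byte(s))
  byte[10]=0xDF cont=1 payload=0x5F=95: acc |= 95<<0 -> acc=95 shift=7
  byte[11]=0x32 cont=0 payload=0x32=50: acc |= 50<<7 -> acc=6495 shift=14 [end]
Varint 6: bytes[10:12] = DF 32 -> value 6495 (2 byte(s))

Answer: 2 3 1 1 3 2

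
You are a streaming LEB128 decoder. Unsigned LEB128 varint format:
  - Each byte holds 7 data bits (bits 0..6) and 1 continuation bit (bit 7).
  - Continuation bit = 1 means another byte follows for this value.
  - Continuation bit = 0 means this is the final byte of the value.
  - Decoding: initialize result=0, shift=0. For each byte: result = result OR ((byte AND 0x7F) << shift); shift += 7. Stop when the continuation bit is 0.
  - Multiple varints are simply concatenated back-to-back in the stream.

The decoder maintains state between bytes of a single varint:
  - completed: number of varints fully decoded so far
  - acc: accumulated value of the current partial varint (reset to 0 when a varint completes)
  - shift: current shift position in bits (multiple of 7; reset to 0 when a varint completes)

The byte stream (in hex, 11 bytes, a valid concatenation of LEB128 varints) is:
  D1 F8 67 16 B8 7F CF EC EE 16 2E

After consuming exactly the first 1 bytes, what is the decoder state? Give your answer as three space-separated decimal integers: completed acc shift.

byte[0]=0xD1 cont=1 payload=0x51: acc |= 81<<0 -> completed=0 acc=81 shift=7

Answer: 0 81 7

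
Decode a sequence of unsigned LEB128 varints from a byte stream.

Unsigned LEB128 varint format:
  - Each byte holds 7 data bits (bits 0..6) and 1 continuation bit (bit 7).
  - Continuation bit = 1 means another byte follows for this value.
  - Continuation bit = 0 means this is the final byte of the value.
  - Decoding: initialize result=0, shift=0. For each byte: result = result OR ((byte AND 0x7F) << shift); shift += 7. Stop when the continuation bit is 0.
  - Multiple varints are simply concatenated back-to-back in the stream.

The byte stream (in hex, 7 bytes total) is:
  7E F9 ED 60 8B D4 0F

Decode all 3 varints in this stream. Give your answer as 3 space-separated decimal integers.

  byte[0]=0x7E cont=0 payload=0x7E=126: acc |= 126<<0 -> acc=126 shift=7 [end]
Varint 1: bytes[0:1] = 7E -> value 126 (1 byte(s))
  byte[1]=0xF9 cont=1 payload=0x79=121: acc |= 121<<0 -> acc=121 shift=7
  byte[2]=0xED cont=1 payload=0x6D=109: acc |= 109<<7 -> acc=14073 shift=14
  byte[3]=0x60 cont=0 payload=0x60=96: acc |= 96<<14 -> acc=1586937 shift=21 [end]
Varint 2: bytes[1:4] = F9 ED 60 -> value 1586937 (3 byte(s))
  byte[4]=0x8B cont=1 payload=0x0B=11: acc |= 11<<0 -> acc=11 shift=7
  byte[5]=0xD4 cont=1 payload=0x54=84: acc |= 84<<7 -> acc=10763 shift=14
  byte[6]=0x0F cont=0 payload=0x0F=15: acc |= 15<<14 -> acc=256523 shift=21 [end]
Varint 3: bytes[4:7] = 8B D4 0F -> value 256523 (3 byte(s))

Answer: 126 1586937 256523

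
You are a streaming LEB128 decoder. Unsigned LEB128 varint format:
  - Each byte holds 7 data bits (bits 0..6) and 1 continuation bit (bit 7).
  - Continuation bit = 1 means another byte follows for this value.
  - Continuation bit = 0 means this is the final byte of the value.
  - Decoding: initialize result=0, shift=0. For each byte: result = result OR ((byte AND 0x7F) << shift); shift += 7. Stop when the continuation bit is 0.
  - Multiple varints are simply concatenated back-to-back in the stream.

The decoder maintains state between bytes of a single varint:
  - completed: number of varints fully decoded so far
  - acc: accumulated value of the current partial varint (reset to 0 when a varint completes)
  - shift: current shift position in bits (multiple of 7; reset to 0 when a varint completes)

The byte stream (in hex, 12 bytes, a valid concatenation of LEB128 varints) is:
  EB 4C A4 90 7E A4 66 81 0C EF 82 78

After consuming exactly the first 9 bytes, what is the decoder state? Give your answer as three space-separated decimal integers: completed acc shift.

Answer: 4 0 0

Derivation:
byte[0]=0xEB cont=1 payload=0x6B: acc |= 107<<0 -> completed=0 acc=107 shift=7
byte[1]=0x4C cont=0 payload=0x4C: varint #1 complete (value=9835); reset -> completed=1 acc=0 shift=0
byte[2]=0xA4 cont=1 payload=0x24: acc |= 36<<0 -> completed=1 acc=36 shift=7
byte[3]=0x90 cont=1 payload=0x10: acc |= 16<<7 -> completed=1 acc=2084 shift=14
byte[4]=0x7E cont=0 payload=0x7E: varint #2 complete (value=2066468); reset -> completed=2 acc=0 shift=0
byte[5]=0xA4 cont=1 payload=0x24: acc |= 36<<0 -> completed=2 acc=36 shift=7
byte[6]=0x66 cont=0 payload=0x66: varint #3 complete (value=13092); reset -> completed=3 acc=0 shift=0
byte[7]=0x81 cont=1 payload=0x01: acc |= 1<<0 -> completed=3 acc=1 shift=7
byte[8]=0x0C cont=0 payload=0x0C: varint #4 complete (value=1537); reset -> completed=4 acc=0 shift=0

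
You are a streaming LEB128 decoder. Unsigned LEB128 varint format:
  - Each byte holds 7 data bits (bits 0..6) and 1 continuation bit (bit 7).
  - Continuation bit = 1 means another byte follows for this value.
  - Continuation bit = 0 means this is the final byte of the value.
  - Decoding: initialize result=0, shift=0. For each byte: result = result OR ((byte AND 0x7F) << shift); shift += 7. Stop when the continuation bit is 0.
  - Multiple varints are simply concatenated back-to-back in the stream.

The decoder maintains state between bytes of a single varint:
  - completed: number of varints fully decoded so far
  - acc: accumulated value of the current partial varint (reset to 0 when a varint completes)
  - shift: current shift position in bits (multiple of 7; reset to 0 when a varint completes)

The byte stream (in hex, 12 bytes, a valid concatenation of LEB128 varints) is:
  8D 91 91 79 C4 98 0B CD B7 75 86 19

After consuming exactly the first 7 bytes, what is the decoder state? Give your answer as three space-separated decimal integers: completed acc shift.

Answer: 2 0 0

Derivation:
byte[0]=0x8D cont=1 payload=0x0D: acc |= 13<<0 -> completed=0 acc=13 shift=7
byte[1]=0x91 cont=1 payload=0x11: acc |= 17<<7 -> completed=0 acc=2189 shift=14
byte[2]=0x91 cont=1 payload=0x11: acc |= 17<<14 -> completed=0 acc=280717 shift=21
byte[3]=0x79 cont=0 payload=0x79: varint #1 complete (value=254036109); reset -> completed=1 acc=0 shift=0
byte[4]=0xC4 cont=1 payload=0x44: acc |= 68<<0 -> completed=1 acc=68 shift=7
byte[5]=0x98 cont=1 payload=0x18: acc |= 24<<7 -> completed=1 acc=3140 shift=14
byte[6]=0x0B cont=0 payload=0x0B: varint #2 complete (value=183364); reset -> completed=2 acc=0 shift=0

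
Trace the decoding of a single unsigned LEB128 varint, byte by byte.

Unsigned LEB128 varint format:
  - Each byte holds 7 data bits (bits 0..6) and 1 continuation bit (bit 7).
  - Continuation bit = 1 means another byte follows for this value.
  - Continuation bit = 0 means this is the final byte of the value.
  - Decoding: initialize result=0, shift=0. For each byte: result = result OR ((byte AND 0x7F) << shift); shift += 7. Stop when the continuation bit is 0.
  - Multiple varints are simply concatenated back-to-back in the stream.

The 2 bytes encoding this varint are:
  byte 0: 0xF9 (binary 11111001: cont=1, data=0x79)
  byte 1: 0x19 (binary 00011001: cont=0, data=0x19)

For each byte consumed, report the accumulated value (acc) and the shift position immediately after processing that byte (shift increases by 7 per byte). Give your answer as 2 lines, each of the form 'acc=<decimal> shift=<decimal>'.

byte 0=0xF9: payload=0x79=121, contrib = 121<<0 = 121; acc -> 121, shift -> 7
byte 1=0x19: payload=0x19=25, contrib = 25<<7 = 3200; acc -> 3321, shift -> 14

Answer: acc=121 shift=7
acc=3321 shift=14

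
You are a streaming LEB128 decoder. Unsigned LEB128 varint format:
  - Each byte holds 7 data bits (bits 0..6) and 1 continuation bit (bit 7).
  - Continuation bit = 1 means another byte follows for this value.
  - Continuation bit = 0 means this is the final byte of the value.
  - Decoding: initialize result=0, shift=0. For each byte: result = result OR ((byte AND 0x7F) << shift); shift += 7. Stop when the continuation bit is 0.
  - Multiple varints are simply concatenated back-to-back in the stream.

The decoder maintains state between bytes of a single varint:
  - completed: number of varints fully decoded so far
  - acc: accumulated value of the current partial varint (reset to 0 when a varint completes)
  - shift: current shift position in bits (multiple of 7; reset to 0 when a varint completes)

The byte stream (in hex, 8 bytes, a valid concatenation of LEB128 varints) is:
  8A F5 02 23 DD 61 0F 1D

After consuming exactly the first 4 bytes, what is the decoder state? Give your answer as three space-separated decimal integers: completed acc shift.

Answer: 2 0 0

Derivation:
byte[0]=0x8A cont=1 payload=0x0A: acc |= 10<<0 -> completed=0 acc=10 shift=7
byte[1]=0xF5 cont=1 payload=0x75: acc |= 117<<7 -> completed=0 acc=14986 shift=14
byte[2]=0x02 cont=0 payload=0x02: varint #1 complete (value=47754); reset -> completed=1 acc=0 shift=0
byte[3]=0x23 cont=0 payload=0x23: varint #2 complete (value=35); reset -> completed=2 acc=0 shift=0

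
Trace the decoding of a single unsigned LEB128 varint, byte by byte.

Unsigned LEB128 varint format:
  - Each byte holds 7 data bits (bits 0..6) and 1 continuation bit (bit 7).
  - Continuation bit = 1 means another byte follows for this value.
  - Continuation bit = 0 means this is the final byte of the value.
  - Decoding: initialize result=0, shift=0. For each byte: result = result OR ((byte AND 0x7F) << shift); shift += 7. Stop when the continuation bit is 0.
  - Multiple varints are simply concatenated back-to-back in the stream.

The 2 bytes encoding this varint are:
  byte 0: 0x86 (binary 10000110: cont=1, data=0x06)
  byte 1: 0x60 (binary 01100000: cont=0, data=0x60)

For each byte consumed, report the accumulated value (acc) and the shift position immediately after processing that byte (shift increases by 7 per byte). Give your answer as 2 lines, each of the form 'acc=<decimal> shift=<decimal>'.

byte 0=0x86: payload=0x06=6, contrib = 6<<0 = 6; acc -> 6, shift -> 7
byte 1=0x60: payload=0x60=96, contrib = 96<<7 = 12288; acc -> 12294, shift -> 14

Answer: acc=6 shift=7
acc=12294 shift=14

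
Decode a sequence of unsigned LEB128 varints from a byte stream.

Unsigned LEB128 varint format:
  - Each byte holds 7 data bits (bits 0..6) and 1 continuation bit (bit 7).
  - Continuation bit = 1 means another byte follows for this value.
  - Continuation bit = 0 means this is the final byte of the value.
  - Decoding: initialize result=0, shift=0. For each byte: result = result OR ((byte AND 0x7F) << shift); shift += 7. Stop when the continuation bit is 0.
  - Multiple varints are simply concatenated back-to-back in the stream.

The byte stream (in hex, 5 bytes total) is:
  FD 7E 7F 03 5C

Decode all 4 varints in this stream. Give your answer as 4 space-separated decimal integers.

Answer: 16253 127 3 92

Derivation:
  byte[0]=0xFD cont=1 payload=0x7D=125: acc |= 125<<0 -> acc=125 shift=7
  byte[1]=0x7E cont=0 payload=0x7E=126: acc |= 126<<7 -> acc=16253 shift=14 [end]
Varint 1: bytes[0:2] = FD 7E -> value 16253 (2 byte(s))
  byte[2]=0x7F cont=0 payload=0x7F=127: acc |= 127<<0 -> acc=127 shift=7 [end]
Varint 2: bytes[2:3] = 7F -> value 127 (1 byte(s))
  byte[3]=0x03 cont=0 payload=0x03=3: acc |= 3<<0 -> acc=3 shift=7 [end]
Varint 3: bytes[3:4] = 03 -> value 3 (1 byte(s))
  byte[4]=0x5C cont=0 payload=0x5C=92: acc |= 92<<0 -> acc=92 shift=7 [end]
Varint 4: bytes[4:5] = 5C -> value 92 (1 byte(s))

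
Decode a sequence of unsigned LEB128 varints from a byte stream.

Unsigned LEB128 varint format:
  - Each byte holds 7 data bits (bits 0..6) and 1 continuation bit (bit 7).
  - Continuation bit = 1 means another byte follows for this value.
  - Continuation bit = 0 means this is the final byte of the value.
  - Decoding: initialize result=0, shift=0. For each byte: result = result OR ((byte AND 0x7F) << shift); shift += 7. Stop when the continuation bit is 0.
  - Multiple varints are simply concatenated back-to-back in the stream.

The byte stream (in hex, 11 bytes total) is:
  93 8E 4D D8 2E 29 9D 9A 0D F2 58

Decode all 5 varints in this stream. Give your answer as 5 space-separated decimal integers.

  byte[0]=0x93 cont=1 payload=0x13=19: acc |= 19<<0 -> acc=19 shift=7
  byte[1]=0x8E cont=1 payload=0x0E=14: acc |= 14<<7 -> acc=1811 shift=14
  byte[2]=0x4D cont=0 payload=0x4D=77: acc |= 77<<14 -> acc=1263379 shift=21 [end]
Varint 1: bytes[0:3] = 93 8E 4D -> value 1263379 (3 byte(s))
  byte[3]=0xD8 cont=1 payload=0x58=88: acc |= 88<<0 -> acc=88 shift=7
  byte[4]=0x2E cont=0 payload=0x2E=46: acc |= 46<<7 -> acc=5976 shift=14 [end]
Varint 2: bytes[3:5] = D8 2E -> value 5976 (2 byte(s))
  byte[5]=0x29 cont=0 payload=0x29=41: acc |= 41<<0 -> acc=41 shift=7 [end]
Varint 3: bytes[5:6] = 29 -> value 41 (1 byte(s))
  byte[6]=0x9D cont=1 payload=0x1D=29: acc |= 29<<0 -> acc=29 shift=7
  byte[7]=0x9A cont=1 payload=0x1A=26: acc |= 26<<7 -> acc=3357 shift=14
  byte[8]=0x0D cont=0 payload=0x0D=13: acc |= 13<<14 -> acc=216349 shift=21 [end]
Varint 4: bytes[6:9] = 9D 9A 0D -> value 216349 (3 byte(s))
  byte[9]=0xF2 cont=1 payload=0x72=114: acc |= 114<<0 -> acc=114 shift=7
  byte[10]=0x58 cont=0 payload=0x58=88: acc |= 88<<7 -> acc=11378 shift=14 [end]
Varint 5: bytes[9:11] = F2 58 -> value 11378 (2 byte(s))

Answer: 1263379 5976 41 216349 11378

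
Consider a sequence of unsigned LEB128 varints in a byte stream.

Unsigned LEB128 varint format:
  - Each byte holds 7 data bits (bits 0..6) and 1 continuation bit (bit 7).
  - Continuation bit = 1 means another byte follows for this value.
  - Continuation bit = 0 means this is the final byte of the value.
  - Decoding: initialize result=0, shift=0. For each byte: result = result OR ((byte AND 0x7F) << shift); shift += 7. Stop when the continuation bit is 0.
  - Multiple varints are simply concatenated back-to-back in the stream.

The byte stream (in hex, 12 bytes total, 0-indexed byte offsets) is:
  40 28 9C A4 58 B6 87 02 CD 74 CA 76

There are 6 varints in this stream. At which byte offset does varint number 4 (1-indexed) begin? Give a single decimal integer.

Answer: 5

Derivation:
  byte[0]=0x40 cont=0 payload=0x40=64: acc |= 64<<0 -> acc=64 shift=7 [end]
Varint 1: bytes[0:1] = 40 -> value 64 (1 byte(s))
  byte[1]=0x28 cont=0 payload=0x28=40: acc |= 40<<0 -> acc=40 shift=7 [end]
Varint 2: bytes[1:2] = 28 -> value 40 (1 byte(s))
  byte[2]=0x9C cont=1 payload=0x1C=28: acc |= 28<<0 -> acc=28 shift=7
  byte[3]=0xA4 cont=1 payload=0x24=36: acc |= 36<<7 -> acc=4636 shift=14
  byte[4]=0x58 cont=0 payload=0x58=88: acc |= 88<<14 -> acc=1446428 shift=21 [end]
Varint 3: bytes[2:5] = 9C A4 58 -> value 1446428 (3 byte(s))
  byte[5]=0xB6 cont=1 payload=0x36=54: acc |= 54<<0 -> acc=54 shift=7
  byte[6]=0x87 cont=1 payload=0x07=7: acc |= 7<<7 -> acc=950 shift=14
  byte[7]=0x02 cont=0 payload=0x02=2: acc |= 2<<14 -> acc=33718 shift=21 [end]
Varint 4: bytes[5:8] = B6 87 02 -> value 33718 (3 byte(s))
  byte[8]=0xCD cont=1 payload=0x4D=77: acc |= 77<<0 -> acc=77 shift=7
  byte[9]=0x74 cont=0 payload=0x74=116: acc |= 116<<7 -> acc=14925 shift=14 [end]
Varint 5: bytes[8:10] = CD 74 -> value 14925 (2 byte(s))
  byte[10]=0xCA cont=1 payload=0x4A=74: acc |= 74<<0 -> acc=74 shift=7
  byte[11]=0x76 cont=0 payload=0x76=118: acc |= 118<<7 -> acc=15178 shift=14 [end]
Varint 6: bytes[10:12] = CA 76 -> value 15178 (2 byte(s))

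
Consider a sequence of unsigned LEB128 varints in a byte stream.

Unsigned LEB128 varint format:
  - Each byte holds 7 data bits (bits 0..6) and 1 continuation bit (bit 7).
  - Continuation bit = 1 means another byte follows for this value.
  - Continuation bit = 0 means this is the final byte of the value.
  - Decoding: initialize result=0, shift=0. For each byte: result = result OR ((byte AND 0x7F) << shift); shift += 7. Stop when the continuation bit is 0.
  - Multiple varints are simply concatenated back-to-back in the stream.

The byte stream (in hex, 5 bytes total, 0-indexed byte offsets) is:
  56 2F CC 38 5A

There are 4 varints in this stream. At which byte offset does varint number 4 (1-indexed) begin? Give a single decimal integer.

Answer: 4

Derivation:
  byte[0]=0x56 cont=0 payload=0x56=86: acc |= 86<<0 -> acc=86 shift=7 [end]
Varint 1: bytes[0:1] = 56 -> value 86 (1 byte(s))
  byte[1]=0x2F cont=0 payload=0x2F=47: acc |= 47<<0 -> acc=47 shift=7 [end]
Varint 2: bytes[1:2] = 2F -> value 47 (1 byte(s))
  byte[2]=0xCC cont=1 payload=0x4C=76: acc |= 76<<0 -> acc=76 shift=7
  byte[3]=0x38 cont=0 payload=0x38=56: acc |= 56<<7 -> acc=7244 shift=14 [end]
Varint 3: bytes[2:4] = CC 38 -> value 7244 (2 byte(s))
  byte[4]=0x5A cont=0 payload=0x5A=90: acc |= 90<<0 -> acc=90 shift=7 [end]
Varint 4: bytes[4:5] = 5A -> value 90 (1 byte(s))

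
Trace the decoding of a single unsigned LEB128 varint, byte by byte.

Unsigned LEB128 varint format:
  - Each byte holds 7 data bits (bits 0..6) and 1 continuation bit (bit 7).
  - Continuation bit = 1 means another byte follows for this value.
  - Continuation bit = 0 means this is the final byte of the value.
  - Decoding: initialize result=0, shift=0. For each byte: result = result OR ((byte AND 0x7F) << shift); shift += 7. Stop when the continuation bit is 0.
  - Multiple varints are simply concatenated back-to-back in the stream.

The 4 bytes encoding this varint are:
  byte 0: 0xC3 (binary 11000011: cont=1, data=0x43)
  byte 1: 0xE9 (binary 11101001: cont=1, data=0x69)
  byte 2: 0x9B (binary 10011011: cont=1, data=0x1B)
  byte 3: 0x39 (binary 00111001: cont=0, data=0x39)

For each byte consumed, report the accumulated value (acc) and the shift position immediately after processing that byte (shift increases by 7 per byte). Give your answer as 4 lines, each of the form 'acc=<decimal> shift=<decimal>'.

byte 0=0xC3: payload=0x43=67, contrib = 67<<0 = 67; acc -> 67, shift -> 7
byte 1=0xE9: payload=0x69=105, contrib = 105<<7 = 13440; acc -> 13507, shift -> 14
byte 2=0x9B: payload=0x1B=27, contrib = 27<<14 = 442368; acc -> 455875, shift -> 21
byte 3=0x39: payload=0x39=57, contrib = 57<<21 = 119537664; acc -> 119993539, shift -> 28

Answer: acc=67 shift=7
acc=13507 shift=14
acc=455875 shift=21
acc=119993539 shift=28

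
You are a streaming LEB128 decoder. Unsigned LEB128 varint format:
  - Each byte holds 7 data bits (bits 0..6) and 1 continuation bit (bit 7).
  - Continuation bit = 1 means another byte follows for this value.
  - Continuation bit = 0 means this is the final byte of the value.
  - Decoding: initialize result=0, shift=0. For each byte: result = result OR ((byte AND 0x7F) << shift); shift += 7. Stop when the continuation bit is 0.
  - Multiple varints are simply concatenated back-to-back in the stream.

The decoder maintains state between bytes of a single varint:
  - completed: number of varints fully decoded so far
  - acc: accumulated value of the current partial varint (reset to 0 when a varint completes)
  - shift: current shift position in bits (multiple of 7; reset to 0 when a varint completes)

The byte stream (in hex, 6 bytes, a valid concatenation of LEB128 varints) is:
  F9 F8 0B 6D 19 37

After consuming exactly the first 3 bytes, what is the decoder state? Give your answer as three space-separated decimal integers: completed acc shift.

Answer: 1 0 0

Derivation:
byte[0]=0xF9 cont=1 payload=0x79: acc |= 121<<0 -> completed=0 acc=121 shift=7
byte[1]=0xF8 cont=1 payload=0x78: acc |= 120<<7 -> completed=0 acc=15481 shift=14
byte[2]=0x0B cont=0 payload=0x0B: varint #1 complete (value=195705); reset -> completed=1 acc=0 shift=0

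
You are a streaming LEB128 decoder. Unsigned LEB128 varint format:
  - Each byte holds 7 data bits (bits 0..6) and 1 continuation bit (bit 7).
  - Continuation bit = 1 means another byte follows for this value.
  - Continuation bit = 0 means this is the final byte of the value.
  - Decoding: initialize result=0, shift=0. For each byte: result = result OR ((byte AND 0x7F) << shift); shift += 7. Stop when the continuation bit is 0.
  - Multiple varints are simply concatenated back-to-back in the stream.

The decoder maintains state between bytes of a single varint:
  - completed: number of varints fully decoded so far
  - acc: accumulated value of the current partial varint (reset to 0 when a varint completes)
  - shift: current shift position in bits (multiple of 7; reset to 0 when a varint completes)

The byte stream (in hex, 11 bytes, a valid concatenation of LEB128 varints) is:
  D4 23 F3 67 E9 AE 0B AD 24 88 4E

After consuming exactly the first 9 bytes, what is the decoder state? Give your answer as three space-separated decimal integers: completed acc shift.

byte[0]=0xD4 cont=1 payload=0x54: acc |= 84<<0 -> completed=0 acc=84 shift=7
byte[1]=0x23 cont=0 payload=0x23: varint #1 complete (value=4564); reset -> completed=1 acc=0 shift=0
byte[2]=0xF3 cont=1 payload=0x73: acc |= 115<<0 -> completed=1 acc=115 shift=7
byte[3]=0x67 cont=0 payload=0x67: varint #2 complete (value=13299); reset -> completed=2 acc=0 shift=0
byte[4]=0xE9 cont=1 payload=0x69: acc |= 105<<0 -> completed=2 acc=105 shift=7
byte[5]=0xAE cont=1 payload=0x2E: acc |= 46<<7 -> completed=2 acc=5993 shift=14
byte[6]=0x0B cont=0 payload=0x0B: varint #3 complete (value=186217); reset -> completed=3 acc=0 shift=0
byte[7]=0xAD cont=1 payload=0x2D: acc |= 45<<0 -> completed=3 acc=45 shift=7
byte[8]=0x24 cont=0 payload=0x24: varint #4 complete (value=4653); reset -> completed=4 acc=0 shift=0

Answer: 4 0 0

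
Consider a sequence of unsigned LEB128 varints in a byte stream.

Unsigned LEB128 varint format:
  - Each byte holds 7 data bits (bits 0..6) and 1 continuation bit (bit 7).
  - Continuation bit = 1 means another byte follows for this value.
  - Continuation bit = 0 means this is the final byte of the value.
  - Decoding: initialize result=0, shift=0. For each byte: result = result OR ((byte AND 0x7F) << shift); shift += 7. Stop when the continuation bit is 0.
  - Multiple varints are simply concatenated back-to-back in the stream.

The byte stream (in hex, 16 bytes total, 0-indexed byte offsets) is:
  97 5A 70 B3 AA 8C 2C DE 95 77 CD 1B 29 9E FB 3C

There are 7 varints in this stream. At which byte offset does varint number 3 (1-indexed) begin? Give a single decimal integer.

Answer: 3

Derivation:
  byte[0]=0x97 cont=1 payload=0x17=23: acc |= 23<<0 -> acc=23 shift=7
  byte[1]=0x5A cont=0 payload=0x5A=90: acc |= 90<<7 -> acc=11543 shift=14 [end]
Varint 1: bytes[0:2] = 97 5A -> value 11543 (2 byte(s))
  byte[2]=0x70 cont=0 payload=0x70=112: acc |= 112<<0 -> acc=112 shift=7 [end]
Varint 2: bytes[2:3] = 70 -> value 112 (1 byte(s))
  byte[3]=0xB3 cont=1 payload=0x33=51: acc |= 51<<0 -> acc=51 shift=7
  byte[4]=0xAA cont=1 payload=0x2A=42: acc |= 42<<7 -> acc=5427 shift=14
  byte[5]=0x8C cont=1 payload=0x0C=12: acc |= 12<<14 -> acc=202035 shift=21
  byte[6]=0x2C cont=0 payload=0x2C=44: acc |= 44<<21 -> acc=92476723 shift=28 [end]
Varint 3: bytes[3:7] = B3 AA 8C 2C -> value 92476723 (4 byte(s))
  byte[7]=0xDE cont=1 payload=0x5E=94: acc |= 94<<0 -> acc=94 shift=7
  byte[8]=0x95 cont=1 payload=0x15=21: acc |= 21<<7 -> acc=2782 shift=14
  byte[9]=0x77 cont=0 payload=0x77=119: acc |= 119<<14 -> acc=1952478 shift=21 [end]
Varint 4: bytes[7:10] = DE 95 77 -> value 1952478 (3 byte(s))
  byte[10]=0xCD cont=1 payload=0x4D=77: acc |= 77<<0 -> acc=77 shift=7
  byte[11]=0x1B cont=0 payload=0x1B=27: acc |= 27<<7 -> acc=3533 shift=14 [end]
Varint 5: bytes[10:12] = CD 1B -> value 3533 (2 byte(s))
  byte[12]=0x29 cont=0 payload=0x29=41: acc |= 41<<0 -> acc=41 shift=7 [end]
Varint 6: bytes[12:13] = 29 -> value 41 (1 byte(s))
  byte[13]=0x9E cont=1 payload=0x1E=30: acc |= 30<<0 -> acc=30 shift=7
  byte[14]=0xFB cont=1 payload=0x7B=123: acc |= 123<<7 -> acc=15774 shift=14
  byte[15]=0x3C cont=0 payload=0x3C=60: acc |= 60<<14 -> acc=998814 shift=21 [end]
Varint 7: bytes[13:16] = 9E FB 3C -> value 998814 (3 byte(s))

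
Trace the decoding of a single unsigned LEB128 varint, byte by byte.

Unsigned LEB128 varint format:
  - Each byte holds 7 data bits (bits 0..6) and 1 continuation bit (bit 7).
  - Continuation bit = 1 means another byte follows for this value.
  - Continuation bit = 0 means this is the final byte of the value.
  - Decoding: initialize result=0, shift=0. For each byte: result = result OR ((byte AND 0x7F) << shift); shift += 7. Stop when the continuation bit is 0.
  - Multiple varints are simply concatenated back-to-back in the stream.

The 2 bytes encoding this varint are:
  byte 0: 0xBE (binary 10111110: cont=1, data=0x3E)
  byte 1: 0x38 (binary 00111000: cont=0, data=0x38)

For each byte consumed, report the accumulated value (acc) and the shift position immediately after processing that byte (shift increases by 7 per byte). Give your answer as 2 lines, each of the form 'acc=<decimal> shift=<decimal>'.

byte 0=0xBE: payload=0x3E=62, contrib = 62<<0 = 62; acc -> 62, shift -> 7
byte 1=0x38: payload=0x38=56, contrib = 56<<7 = 7168; acc -> 7230, shift -> 14

Answer: acc=62 shift=7
acc=7230 shift=14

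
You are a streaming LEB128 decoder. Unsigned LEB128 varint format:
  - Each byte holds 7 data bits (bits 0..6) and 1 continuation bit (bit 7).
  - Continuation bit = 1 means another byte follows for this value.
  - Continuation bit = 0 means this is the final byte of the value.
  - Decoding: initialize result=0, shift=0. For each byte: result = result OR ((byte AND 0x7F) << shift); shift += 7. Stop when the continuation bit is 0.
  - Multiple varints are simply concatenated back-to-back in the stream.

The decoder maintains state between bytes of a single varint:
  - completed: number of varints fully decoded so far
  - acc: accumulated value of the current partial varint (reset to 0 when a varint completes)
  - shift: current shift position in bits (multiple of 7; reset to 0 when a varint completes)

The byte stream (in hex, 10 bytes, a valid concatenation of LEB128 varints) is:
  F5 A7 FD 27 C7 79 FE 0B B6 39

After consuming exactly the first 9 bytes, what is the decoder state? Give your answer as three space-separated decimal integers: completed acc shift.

byte[0]=0xF5 cont=1 payload=0x75: acc |= 117<<0 -> completed=0 acc=117 shift=7
byte[1]=0xA7 cont=1 payload=0x27: acc |= 39<<7 -> completed=0 acc=5109 shift=14
byte[2]=0xFD cont=1 payload=0x7D: acc |= 125<<14 -> completed=0 acc=2053109 shift=21
byte[3]=0x27 cont=0 payload=0x27: varint #1 complete (value=83842037); reset -> completed=1 acc=0 shift=0
byte[4]=0xC7 cont=1 payload=0x47: acc |= 71<<0 -> completed=1 acc=71 shift=7
byte[5]=0x79 cont=0 payload=0x79: varint #2 complete (value=15559); reset -> completed=2 acc=0 shift=0
byte[6]=0xFE cont=1 payload=0x7E: acc |= 126<<0 -> completed=2 acc=126 shift=7
byte[7]=0x0B cont=0 payload=0x0B: varint #3 complete (value=1534); reset -> completed=3 acc=0 shift=0
byte[8]=0xB6 cont=1 payload=0x36: acc |= 54<<0 -> completed=3 acc=54 shift=7

Answer: 3 54 7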